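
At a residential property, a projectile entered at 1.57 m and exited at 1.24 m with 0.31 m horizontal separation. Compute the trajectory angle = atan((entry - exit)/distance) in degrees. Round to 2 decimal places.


Bullet trajectory angle:
Height difference = 1.57 - 1.24 = 0.33 m
angle = atan(0.33 / 0.31)
angle = atan(1.064516)
angle = 46.79 degrees

46.79


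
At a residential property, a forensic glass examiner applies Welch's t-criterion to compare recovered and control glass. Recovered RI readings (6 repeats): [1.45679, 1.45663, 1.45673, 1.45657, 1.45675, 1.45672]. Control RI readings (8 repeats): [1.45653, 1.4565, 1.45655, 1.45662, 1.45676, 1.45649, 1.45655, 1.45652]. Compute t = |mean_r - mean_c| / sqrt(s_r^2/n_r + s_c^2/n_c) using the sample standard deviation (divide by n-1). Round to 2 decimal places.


Welch's t-criterion for glass RI comparison:
Recovered mean = sum / n_r = 8.74019 / 6 = 1.4566983
Control mean = sum / n_c = 11.65252 / 8 = 1.456565
Recovered sample variance s_r^2 = 6.73667e-09
Control sample variance s_c^2 = 7.8e-09
Welch SE (unpooled) = sqrt(s_r^2/n_r + s_c^2/n_c) = sqrt(1.12278e-09 + 9.75e-10) = sqrt(2.09778e-09) = 4.58015e-05
|mean_r - mean_c| = 0.000133333
t = 0.000133333 / 4.58015e-05 = 2.91

2.91


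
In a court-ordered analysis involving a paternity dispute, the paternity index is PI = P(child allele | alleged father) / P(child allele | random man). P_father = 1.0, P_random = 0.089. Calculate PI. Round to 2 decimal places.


Paternity Index calculation:
PI = P(allele|father) / P(allele|random)
PI = 1.0 / 0.089
PI = 11.24

11.24


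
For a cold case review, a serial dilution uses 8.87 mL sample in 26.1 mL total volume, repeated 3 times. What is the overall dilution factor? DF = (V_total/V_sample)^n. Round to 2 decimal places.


Dilution factor calculation:
Single dilution = V_total / V_sample = 26.1 / 8.87 ≈ 2.942503
Number of dilutions = 3
Total DF = (26.1 / 8.87)^3 (full precision, rounded at the end) = 25.48

25.48


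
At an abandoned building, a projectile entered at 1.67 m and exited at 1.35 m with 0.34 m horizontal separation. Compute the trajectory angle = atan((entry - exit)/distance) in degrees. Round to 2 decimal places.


Bullet trajectory angle:
Height difference = 1.67 - 1.35 = 0.32 m
angle = atan(0.32 / 0.34)
angle = atan(0.941176)
angle = 43.26 degrees

43.26


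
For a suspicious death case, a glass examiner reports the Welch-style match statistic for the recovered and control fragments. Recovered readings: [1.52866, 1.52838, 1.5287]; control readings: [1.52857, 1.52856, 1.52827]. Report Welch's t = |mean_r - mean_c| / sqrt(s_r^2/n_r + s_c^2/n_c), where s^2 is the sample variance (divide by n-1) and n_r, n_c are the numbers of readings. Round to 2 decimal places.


Welch's t-criterion for glass RI comparison:
Recovered mean = sum / n_r = 4.58574 / 3 = 1.52858
Control mean = sum / n_c = 4.5854 / 3 = 1.5284667
Recovered sample variance s_r^2 = 3.04e-08
Control sample variance s_c^2 = 2.90333e-08
Welch SE (unpooled) = sqrt(s_r^2/n_r + s_c^2/n_c) = sqrt(1.01333e-08 + 9.67778e-09) = sqrt(1.98111e-08) = 0.000140752
|mean_r - mean_c| = 0.000113333
t = 0.000113333 / 0.000140752 = 0.81

0.81


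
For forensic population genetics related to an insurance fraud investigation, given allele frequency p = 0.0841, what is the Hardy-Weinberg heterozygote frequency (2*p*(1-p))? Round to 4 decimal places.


Hardy-Weinberg heterozygote frequency:
q = 1 - p = 1 - 0.0841 = 0.9159
2pq = 2 * 0.0841 * 0.9159 = 0.1541

0.1541


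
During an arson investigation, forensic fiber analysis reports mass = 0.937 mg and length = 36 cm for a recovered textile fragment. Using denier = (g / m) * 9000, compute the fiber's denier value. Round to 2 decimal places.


Denier calculation:
Mass in grams = 0.937 mg / 1000 = 0.000937 g
Length in meters = 36 cm / 100 = 0.36 m
Linear density = mass / length = 0.000937 / 0.36 = 0.00260278 g/m
Denier = (g/m) * 9000 = 0.00260278 * 9000 = 23.43

23.43


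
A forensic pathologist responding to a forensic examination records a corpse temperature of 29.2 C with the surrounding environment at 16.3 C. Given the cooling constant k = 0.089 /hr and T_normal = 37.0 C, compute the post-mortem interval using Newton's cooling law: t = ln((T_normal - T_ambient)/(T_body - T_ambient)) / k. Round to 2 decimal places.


Using Newton's law of cooling:
t = ln((T_normal - T_ambient) / (T_body - T_ambient)) / k
T_normal - T_ambient = 20.7
T_body - T_ambient = 12.9
Ratio = 1.604651
ln(ratio) = 0.472906
t = 0.472906 / 0.089 = 5.31 hours

5.31


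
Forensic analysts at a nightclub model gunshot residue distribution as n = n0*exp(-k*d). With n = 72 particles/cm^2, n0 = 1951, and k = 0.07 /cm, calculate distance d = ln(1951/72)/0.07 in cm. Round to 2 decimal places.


GSR distance calculation:
n0/n = 1951 / 72 = 27.097222
ln(n0/n) = 3.299431
d = 3.299431 / 0.07 = 47.13 cm

47.13


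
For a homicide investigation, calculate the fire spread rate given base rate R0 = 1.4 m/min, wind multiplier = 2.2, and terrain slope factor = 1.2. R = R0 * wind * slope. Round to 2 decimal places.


Fire spread rate calculation:
R = R0 * wind_factor * slope_factor
= 1.4 * 2.2 * 1.2
= 3.08 * 1.2
= 3.70 m/min

3.70


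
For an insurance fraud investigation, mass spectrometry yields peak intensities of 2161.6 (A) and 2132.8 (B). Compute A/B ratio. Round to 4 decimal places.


Spectral peak ratio:
Peak A = 2161.6 counts
Peak B = 2132.8 counts
Ratio = 2161.6 / 2132.8 = 1.0135

1.0135


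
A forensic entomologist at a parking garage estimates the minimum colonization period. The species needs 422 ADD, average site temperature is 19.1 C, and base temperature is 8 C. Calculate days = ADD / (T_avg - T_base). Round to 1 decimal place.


Insect development time:
Effective temperature = avg_temp - T_base = 19.1 - 8 = 11.1 C
Days = ADD / effective_temp = 422 / 11.1 = 38.0 days

38.0


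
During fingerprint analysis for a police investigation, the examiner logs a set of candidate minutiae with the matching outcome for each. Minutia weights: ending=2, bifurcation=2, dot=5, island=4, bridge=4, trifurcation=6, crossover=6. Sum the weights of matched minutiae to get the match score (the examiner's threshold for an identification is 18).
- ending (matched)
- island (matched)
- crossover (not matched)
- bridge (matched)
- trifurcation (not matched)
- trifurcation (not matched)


Weighted minutiae match score:
  ending: matched, +2 (running total 2)
  island: matched, +4 (running total 6)
  crossover: not matched, +0
  bridge: matched, +4 (running total 10)
  trifurcation: not matched, +0
  trifurcation: not matched, +0
Total score = 10
Threshold = 18; verdict = inconclusive

10


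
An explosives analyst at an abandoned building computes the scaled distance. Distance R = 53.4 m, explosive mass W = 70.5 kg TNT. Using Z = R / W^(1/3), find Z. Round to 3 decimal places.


Scaled distance calculation:
W^(1/3) = 70.5^(1/3) = 4.131075
Z = R / W^(1/3) = 53.4 / 4.131075
Z = 12.926 m/kg^(1/3)

12.926


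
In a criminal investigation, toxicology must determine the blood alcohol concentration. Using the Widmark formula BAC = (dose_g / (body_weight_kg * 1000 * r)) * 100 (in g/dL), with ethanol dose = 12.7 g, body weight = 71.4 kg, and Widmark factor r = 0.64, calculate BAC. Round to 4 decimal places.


Applying the Widmark formula:
BAC = (dose_g / (body_wt * 1000 * r)) * 100
Denominator = 71.4 * 1000 * 0.64 = 45696
BAC = (12.7 / 45696) * 100
BAC = 0.0278 g/dL

0.0278


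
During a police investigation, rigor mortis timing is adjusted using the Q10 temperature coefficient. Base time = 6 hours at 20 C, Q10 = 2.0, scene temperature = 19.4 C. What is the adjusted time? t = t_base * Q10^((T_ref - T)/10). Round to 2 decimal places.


Rigor mortis time adjustment:
Exponent = (T_ref - T_actual) / 10 = (20 - 19.4) / 10 = 0.06
Q10 factor = 2.0^0.06 = 1.04247
t_adjusted = 6 * 1.04247 = 6.25 hours

6.25


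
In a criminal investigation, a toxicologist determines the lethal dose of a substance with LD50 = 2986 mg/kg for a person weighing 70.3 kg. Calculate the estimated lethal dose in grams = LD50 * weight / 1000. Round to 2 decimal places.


Lethal dose calculation:
Lethal dose = LD50 * body_weight / 1000
= 2986 * 70.3 / 1000
= 209915.8 / 1000
= 209.92 g

209.92


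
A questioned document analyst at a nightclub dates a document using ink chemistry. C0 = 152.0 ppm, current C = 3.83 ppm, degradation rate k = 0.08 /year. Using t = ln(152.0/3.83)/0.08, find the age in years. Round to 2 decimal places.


Document age estimation:
C0/C = 152.0 / 3.83 = 39.686684
ln(C0/C) = 3.681016
t = 3.681016 / 0.08 = 46.01 years

46.01


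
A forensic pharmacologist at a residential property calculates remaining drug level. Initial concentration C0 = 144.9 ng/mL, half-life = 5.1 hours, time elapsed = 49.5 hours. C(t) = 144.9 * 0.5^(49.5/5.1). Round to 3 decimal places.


Drug concentration decay:
Number of half-lives = t / t_half = 49.5 / 5.1 = 9.705882
Decay factor = 0.5^9.705882 = 0.0011974
C(t) = 144.9 * 0.0011974 = 0.174 ng/mL

0.174


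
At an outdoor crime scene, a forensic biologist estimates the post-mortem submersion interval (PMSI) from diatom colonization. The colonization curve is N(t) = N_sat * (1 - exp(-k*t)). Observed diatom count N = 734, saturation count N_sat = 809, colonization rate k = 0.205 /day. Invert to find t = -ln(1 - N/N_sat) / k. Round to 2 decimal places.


PMSI from diatom colonization curve:
N / N_sat = 734 / 809 = 0.907293
1 - N/N_sat = 0.092707
ln(1 - N/N_sat) = -2.378311
t = -ln(1 - N/N_sat) / k = -(-2.378311) / 0.205 = 11.60 days

11.60


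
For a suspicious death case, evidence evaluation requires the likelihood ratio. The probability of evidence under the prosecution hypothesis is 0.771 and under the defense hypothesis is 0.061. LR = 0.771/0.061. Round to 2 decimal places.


Likelihood ratio calculation:
LR = P(E|Hp) / P(E|Hd)
LR = 0.771 / 0.061
LR = 12.64

12.64


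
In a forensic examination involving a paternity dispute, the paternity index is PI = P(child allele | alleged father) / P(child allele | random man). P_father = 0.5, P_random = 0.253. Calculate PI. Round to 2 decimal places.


Paternity Index calculation:
PI = P(allele|father) / P(allele|random)
PI = 0.5 / 0.253
PI = 1.98

1.98


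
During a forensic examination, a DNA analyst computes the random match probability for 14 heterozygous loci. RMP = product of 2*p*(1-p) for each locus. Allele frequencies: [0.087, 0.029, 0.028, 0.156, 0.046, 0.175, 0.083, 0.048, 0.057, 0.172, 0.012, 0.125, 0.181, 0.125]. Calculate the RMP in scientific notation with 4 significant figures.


Computing RMP for 14 loci:
Locus 1: 2 * 0.087 * 0.913 = 0.158862
Locus 2: 2 * 0.029 * 0.971 = 0.056318
Locus 3: 2 * 0.028 * 0.972 = 0.054432
Locus 4: 2 * 0.156 * 0.844 = 0.263328
Locus 5: 2 * 0.046 * 0.954 = 0.087768
Locus 6: 2 * 0.175 * 0.825 = 0.28875
Locus 7: 2 * 0.083 * 0.917 = 0.152222
Locus 8: 2 * 0.048 * 0.952 = 0.091392
Locus 9: 2 * 0.057 * 0.943 = 0.107502
Locus 10: 2 * 0.172 * 0.828 = 0.284832
Locus 11: 2 * 0.012 * 0.988 = 0.023712
Locus 12: 2 * 0.125 * 0.875 = 0.21875
Locus 13: 2 * 0.181 * 0.819 = 0.296478
Locus 14: 2 * 0.125 * 0.875 = 0.21875
RMP = 4.657e-13

4.657e-13


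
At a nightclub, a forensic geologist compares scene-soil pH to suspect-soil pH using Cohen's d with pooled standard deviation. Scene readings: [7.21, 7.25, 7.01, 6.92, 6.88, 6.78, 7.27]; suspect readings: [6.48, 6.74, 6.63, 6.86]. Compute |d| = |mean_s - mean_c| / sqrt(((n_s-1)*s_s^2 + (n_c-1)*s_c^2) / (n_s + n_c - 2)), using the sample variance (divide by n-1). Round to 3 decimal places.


Pooled-variance Cohen's d for soil pH comparison:
Scene mean = 49.32 / 7 = 7.045714
Suspect mean = 26.71 / 4 = 6.6775
Scene sample variance s_s^2 = 0.039029
Suspect sample variance s_c^2 = 0.026158
Pooled variance = ((n_s-1)*s_s^2 + (n_c-1)*s_c^2) / (n_s + n_c - 2) = 0.034738
Pooled SD = sqrt(0.034738) = 0.186381
Mean difference = 0.368214
|d| = |0.368214| / 0.186381 = 1.976

1.976


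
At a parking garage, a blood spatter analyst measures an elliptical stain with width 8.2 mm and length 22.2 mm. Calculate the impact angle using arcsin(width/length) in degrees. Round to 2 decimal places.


Blood spatter impact angle calculation:
width / length = 8.2 / 22.2 = 0.369369
angle = arcsin(0.369369)
angle = 21.68 degrees

21.68


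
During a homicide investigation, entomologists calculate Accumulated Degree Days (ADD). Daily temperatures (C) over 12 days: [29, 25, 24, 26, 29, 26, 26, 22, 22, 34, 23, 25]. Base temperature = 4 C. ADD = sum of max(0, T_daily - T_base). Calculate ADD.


Computing ADD day by day:
Day 1: max(0, 29 - 4) = 25
Day 2: max(0, 25 - 4) = 21
Day 3: max(0, 24 - 4) = 20
Day 4: max(0, 26 - 4) = 22
Day 5: max(0, 29 - 4) = 25
Day 6: max(0, 26 - 4) = 22
Day 7: max(0, 26 - 4) = 22
Day 8: max(0, 22 - 4) = 18
Day 9: max(0, 22 - 4) = 18
Day 10: max(0, 34 - 4) = 30
Day 11: max(0, 23 - 4) = 19
Day 12: max(0, 25 - 4) = 21
Total ADD = 263

263


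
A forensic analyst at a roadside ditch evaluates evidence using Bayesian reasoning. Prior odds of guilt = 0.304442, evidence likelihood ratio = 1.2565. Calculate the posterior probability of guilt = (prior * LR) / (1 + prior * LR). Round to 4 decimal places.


Bayesian evidence evaluation:
Posterior odds = prior_odds * LR = 0.304442 * 1.2565 = 0.3825314
Posterior probability = posterior_odds / (1 + posterior_odds)
= 0.3825314 / (1 + 0.3825314)
= 0.3825314 / 1.3825314
= 0.2767

0.2767


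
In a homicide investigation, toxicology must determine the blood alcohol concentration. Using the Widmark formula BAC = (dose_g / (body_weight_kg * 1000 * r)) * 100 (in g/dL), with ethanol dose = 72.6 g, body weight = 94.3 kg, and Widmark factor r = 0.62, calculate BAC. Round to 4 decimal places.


Applying the Widmark formula:
BAC = (dose_g / (body_wt * 1000 * r)) * 100
Denominator = 94.3 * 1000 * 0.62 = 58466
BAC = (72.6 / 58466) * 100
BAC = 0.1242 g/dL

0.1242


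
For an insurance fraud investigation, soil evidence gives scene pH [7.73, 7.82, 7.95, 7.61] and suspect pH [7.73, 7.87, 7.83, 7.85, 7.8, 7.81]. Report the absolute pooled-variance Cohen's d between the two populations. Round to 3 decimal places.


Pooled-variance Cohen's d for soil pH comparison:
Scene mean = 31.11 / 4 = 7.7775
Suspect mean = 46.89 / 6 = 7.815
Scene sample variance s_s^2 = 0.020625
Suspect sample variance s_c^2 = 0.00239
Pooled variance = ((n_s-1)*s_s^2 + (n_c-1)*s_c^2) / (n_s + n_c - 2) = 0.009228
Pooled SD = sqrt(0.009228) = 0.096062
Mean difference = -0.0375
|d| = |-0.0375| / 0.096062 = 0.390

0.390


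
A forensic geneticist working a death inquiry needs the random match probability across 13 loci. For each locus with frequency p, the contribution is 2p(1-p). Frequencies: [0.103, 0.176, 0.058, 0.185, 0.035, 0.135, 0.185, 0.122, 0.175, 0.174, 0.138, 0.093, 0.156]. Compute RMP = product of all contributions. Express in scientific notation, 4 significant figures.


Computing RMP for 13 loci:
Locus 1: 2 * 0.103 * 0.897 = 0.184782
Locus 2: 2 * 0.176 * 0.824 = 0.290048
Locus 3: 2 * 0.058 * 0.942 = 0.109272
Locus 4: 2 * 0.185 * 0.815 = 0.30155
Locus 5: 2 * 0.035 * 0.965 = 0.06755
Locus 6: 2 * 0.135 * 0.865 = 0.23355
Locus 7: 2 * 0.185 * 0.815 = 0.30155
Locus 8: 2 * 0.122 * 0.878 = 0.214232
Locus 9: 2 * 0.175 * 0.825 = 0.28875
Locus 10: 2 * 0.174 * 0.826 = 0.287448
Locus 11: 2 * 0.138 * 0.862 = 0.237912
Locus 12: 2 * 0.093 * 0.907 = 0.168702
Locus 13: 2 * 0.156 * 0.844 = 0.263328
RMP = 1.579e-09

1.579e-09


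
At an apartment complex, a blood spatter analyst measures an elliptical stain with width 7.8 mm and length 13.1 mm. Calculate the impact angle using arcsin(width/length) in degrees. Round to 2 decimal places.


Blood spatter impact angle calculation:
width / length = 7.8 / 13.1 = 0.59542
angle = arcsin(0.59542)
angle = 36.54 degrees

36.54


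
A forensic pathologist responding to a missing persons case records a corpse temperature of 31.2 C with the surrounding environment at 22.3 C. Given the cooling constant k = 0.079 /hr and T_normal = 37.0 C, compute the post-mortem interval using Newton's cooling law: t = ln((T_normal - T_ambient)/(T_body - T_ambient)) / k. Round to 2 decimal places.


Using Newton's law of cooling:
t = ln((T_normal - T_ambient) / (T_body - T_ambient)) / k
T_normal - T_ambient = 14.7
T_body - T_ambient = 8.9
Ratio = 1.651685
ln(ratio) = 0.501796
t = 0.501796 / 0.079 = 6.35 hours

6.35


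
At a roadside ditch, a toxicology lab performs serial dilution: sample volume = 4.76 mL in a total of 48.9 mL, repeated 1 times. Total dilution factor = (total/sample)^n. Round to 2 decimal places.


Dilution factor calculation:
Single dilution = V_total / V_sample = 48.9 / 4.76 ≈ 10.273109
Number of dilutions = 1
Total DF = (48.9 / 4.76)^1 (full precision, rounded at the end) = 10.27

10.27


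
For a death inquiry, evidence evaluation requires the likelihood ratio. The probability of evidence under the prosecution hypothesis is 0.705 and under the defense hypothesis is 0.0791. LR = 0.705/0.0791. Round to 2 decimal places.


Likelihood ratio calculation:
LR = P(E|Hp) / P(E|Hd)
LR = 0.705 / 0.0791
LR = 8.91

8.91


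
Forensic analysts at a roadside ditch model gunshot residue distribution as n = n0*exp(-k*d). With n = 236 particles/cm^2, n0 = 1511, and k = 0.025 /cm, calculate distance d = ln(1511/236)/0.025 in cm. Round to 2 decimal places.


GSR distance calculation:
n0/n = 1511 / 236 = 6.402542
ln(n0/n) = 1.856695
d = 1.856695 / 0.025 = 74.27 cm

74.27


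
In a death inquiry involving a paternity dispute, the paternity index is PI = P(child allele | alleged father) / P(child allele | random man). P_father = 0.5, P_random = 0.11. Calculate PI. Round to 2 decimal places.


Paternity Index calculation:
PI = P(allele|father) / P(allele|random)
PI = 0.5 / 0.11
PI = 4.55

4.55


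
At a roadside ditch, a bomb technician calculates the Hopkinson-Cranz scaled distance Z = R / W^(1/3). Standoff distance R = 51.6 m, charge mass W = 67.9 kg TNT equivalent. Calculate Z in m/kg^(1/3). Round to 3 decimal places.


Scaled distance calculation:
W^(1/3) = 67.9^(1/3) = 4.079653
Z = R / W^(1/3) = 51.6 / 4.079653
Z = 12.648 m/kg^(1/3)

12.648


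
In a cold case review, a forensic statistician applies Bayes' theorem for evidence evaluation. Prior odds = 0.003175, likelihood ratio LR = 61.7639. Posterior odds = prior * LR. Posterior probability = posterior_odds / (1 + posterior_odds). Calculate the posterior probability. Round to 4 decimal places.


Bayesian evidence evaluation:
Posterior odds = prior_odds * LR = 0.003175 * 61.7639 = 0.1961004
Posterior probability = posterior_odds / (1 + posterior_odds)
= 0.1961004 / (1 + 0.1961004)
= 0.1961004 / 1.1961004
= 0.1639

0.1639


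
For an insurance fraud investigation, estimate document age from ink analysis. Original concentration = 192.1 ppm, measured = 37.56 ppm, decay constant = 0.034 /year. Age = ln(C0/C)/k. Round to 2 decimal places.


Document age estimation:
C0/C = 192.1 / 37.56 = 5.114483
ln(C0/C) = 1.632076
t = 1.632076 / 0.034 = 48.00 years

48.00


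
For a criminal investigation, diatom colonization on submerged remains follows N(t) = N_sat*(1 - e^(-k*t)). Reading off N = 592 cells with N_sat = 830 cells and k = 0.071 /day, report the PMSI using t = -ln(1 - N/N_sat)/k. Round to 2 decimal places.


PMSI from diatom colonization curve:
N / N_sat = 592 / 830 = 0.713253
1 - N/N_sat = 0.286747
ln(1 - N/N_sat) = -1.249155
t = -ln(1 - N/N_sat) / k = -(-1.249155) / 0.071 = 17.59 days

17.59


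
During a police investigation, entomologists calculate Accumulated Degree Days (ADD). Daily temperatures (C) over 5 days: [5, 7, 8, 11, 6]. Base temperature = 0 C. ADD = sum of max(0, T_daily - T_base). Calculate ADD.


Computing ADD day by day:
Day 1: max(0, 5 - 0) = 5
Day 2: max(0, 7 - 0) = 7
Day 3: max(0, 8 - 0) = 8
Day 4: max(0, 11 - 0) = 11
Day 5: max(0, 6 - 0) = 6
Total ADD = 37

37


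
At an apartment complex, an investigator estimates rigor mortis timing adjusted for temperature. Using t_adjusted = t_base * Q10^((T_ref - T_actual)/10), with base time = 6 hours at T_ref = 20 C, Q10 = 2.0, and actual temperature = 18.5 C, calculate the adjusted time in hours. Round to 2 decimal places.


Rigor mortis time adjustment:
Exponent = (T_ref - T_actual) / 10 = (20 - 18.5) / 10 = 0.15
Q10 factor = 2.0^0.15 = 1.10957
t_adjusted = 6 * 1.10957 = 6.66 hours

6.66


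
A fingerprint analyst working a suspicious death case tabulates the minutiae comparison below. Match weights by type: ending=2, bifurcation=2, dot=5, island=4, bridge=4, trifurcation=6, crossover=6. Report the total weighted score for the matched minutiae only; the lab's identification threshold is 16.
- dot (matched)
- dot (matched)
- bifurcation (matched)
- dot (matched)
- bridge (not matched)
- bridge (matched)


Weighted minutiae match score:
  dot: matched, +5 (running total 5)
  dot: matched, +5 (running total 10)
  bifurcation: matched, +2 (running total 12)
  dot: matched, +5 (running total 17)
  bridge: not matched, +0
  bridge: matched, +4 (running total 21)
Total score = 21
Threshold = 16; verdict = identification

21


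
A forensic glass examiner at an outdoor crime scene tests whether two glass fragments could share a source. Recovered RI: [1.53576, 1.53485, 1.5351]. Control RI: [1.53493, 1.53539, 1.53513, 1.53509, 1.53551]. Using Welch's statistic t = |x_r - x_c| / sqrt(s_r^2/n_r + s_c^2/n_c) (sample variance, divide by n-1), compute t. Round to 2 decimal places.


Welch's t-criterion for glass RI comparison:
Recovered mean = sum / n_r = 4.60571 / 3 = 1.5352367
Control mean = sum / n_c = 7.67605 / 5 = 1.53521
Recovered sample variance s_r^2 = 2.21033e-07
Control sample variance s_c^2 = 5.54e-08
Welch SE (unpooled) = sqrt(s_r^2/n_r + s_c^2/n_c) = sqrt(7.36778e-08 + 1.108e-08) = sqrt(8.47578e-08) = 0.000291132
|mean_r - mean_c| = 2.66667e-05
t = 2.66667e-05 / 0.000291132 = 0.09

0.09


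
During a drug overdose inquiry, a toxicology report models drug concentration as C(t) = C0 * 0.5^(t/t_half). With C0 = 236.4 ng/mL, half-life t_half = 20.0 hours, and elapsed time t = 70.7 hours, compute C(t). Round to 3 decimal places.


Drug concentration decay:
Number of half-lives = t / t_half = 70.7 / 20.0 = 3.535
Decay factor = 0.5^3.535 = 0.08626983
C(t) = 236.4 * 0.08626983 = 20.394 ng/mL

20.394


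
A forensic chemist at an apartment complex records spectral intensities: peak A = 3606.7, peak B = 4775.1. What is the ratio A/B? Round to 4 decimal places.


Spectral peak ratio:
Peak A = 3606.7 counts
Peak B = 4775.1 counts
Ratio = 3606.7 / 4775.1 = 0.7553

0.7553


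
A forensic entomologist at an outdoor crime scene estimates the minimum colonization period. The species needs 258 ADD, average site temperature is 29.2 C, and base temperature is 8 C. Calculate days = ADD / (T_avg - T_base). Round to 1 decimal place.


Insect development time:
Effective temperature = avg_temp - T_base = 29.2 - 8 = 21.2 C
Days = ADD / effective_temp = 258 / 21.2 = 12.2 days

12.2


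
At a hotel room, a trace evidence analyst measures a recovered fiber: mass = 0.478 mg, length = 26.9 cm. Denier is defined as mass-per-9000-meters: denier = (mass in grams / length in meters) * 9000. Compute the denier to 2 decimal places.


Denier calculation:
Mass in grams = 0.478 mg / 1000 = 0.000478 g
Length in meters = 26.9 cm / 100 = 0.269 m
Linear density = mass / length = 0.000478 / 0.269 = 0.00177695 g/m
Denier = (g/m) * 9000 = 0.00177695 * 9000 = 15.99

15.99


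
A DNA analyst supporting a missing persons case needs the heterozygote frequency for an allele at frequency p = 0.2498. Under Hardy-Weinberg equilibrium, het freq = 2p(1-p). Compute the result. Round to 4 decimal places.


Hardy-Weinberg heterozygote frequency:
q = 1 - p = 1 - 0.2498 = 0.7502
2pq = 2 * 0.2498 * 0.7502 = 0.3748

0.3748


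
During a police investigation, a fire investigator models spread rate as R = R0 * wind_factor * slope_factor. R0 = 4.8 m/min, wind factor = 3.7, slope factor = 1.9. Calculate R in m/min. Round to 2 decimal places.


Fire spread rate calculation:
R = R0 * wind_factor * slope_factor
= 4.8 * 3.7 * 1.9
= 17.76 * 1.9
= 33.74 m/min

33.74


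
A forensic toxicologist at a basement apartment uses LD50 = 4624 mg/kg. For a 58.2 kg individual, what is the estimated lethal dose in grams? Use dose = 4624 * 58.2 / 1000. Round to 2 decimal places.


Lethal dose calculation:
Lethal dose = LD50 * body_weight / 1000
= 4624 * 58.2 / 1000
= 269116.8 / 1000
= 269.12 g

269.12


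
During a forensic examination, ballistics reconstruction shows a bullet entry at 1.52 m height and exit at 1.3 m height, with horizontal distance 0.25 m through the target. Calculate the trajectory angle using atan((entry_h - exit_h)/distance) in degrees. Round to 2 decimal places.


Bullet trajectory angle:
Height difference = 1.52 - 1.3 = 0.22 m
angle = atan(0.22 / 0.25)
angle = atan(0.88)
angle = 41.35 degrees

41.35


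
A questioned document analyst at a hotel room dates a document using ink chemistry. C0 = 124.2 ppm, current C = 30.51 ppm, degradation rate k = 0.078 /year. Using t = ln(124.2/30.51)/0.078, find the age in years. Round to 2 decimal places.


Document age estimation:
C0/C = 124.2 / 30.51 = 4.070796
ln(C0/C) = 1.403839
t = 1.403839 / 0.078 = 18.00 years

18.00


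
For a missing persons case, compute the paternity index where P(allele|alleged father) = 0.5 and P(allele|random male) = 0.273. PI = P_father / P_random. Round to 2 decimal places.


Paternity Index calculation:
PI = P(allele|father) / P(allele|random)
PI = 0.5 / 0.273
PI = 1.83

1.83


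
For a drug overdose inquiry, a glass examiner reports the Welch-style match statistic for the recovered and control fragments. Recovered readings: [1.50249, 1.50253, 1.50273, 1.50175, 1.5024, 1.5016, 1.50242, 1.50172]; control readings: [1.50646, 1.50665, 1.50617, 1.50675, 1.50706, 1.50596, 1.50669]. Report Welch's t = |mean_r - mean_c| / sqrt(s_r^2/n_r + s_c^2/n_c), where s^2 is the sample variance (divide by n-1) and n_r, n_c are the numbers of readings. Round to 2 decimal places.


Welch's t-criterion for glass RI comparison:
Recovered mean = sum / n_r = 12.01764 / 8 = 1.502205
Control mean = sum / n_c = 10.54574 / 7 = 1.5065343
Recovered sample variance s_r^2 = 1.93571e-07
Control sample variance s_c^2 = 1.38095e-07
Welch SE (unpooled) = sqrt(s_r^2/n_r + s_c^2/n_c) = sqrt(2.41964e-08 + 1.97279e-08) = sqrt(4.39243e-08) = 0.000209581
|mean_r - mean_c| = 0.00432929
t = 0.00432929 / 0.000209581 = 20.66

20.66


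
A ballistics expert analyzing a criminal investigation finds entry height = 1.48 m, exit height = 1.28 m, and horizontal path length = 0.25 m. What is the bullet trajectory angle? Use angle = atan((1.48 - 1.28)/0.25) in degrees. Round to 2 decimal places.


Bullet trajectory angle:
Height difference = 1.48 - 1.28 = 0.2 m
angle = atan(0.2 / 0.25)
angle = atan(0.8)
angle = 38.66 degrees

38.66


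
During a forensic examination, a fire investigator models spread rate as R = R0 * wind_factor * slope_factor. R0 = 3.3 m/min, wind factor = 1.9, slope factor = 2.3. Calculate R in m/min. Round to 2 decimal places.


Fire spread rate calculation:
R = R0 * wind_factor * slope_factor
= 3.3 * 1.9 * 2.3
= 6.27 * 2.3
= 14.42 m/min

14.42


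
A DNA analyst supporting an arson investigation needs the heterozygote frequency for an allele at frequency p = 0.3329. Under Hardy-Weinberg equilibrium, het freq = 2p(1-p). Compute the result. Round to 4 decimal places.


Hardy-Weinberg heterozygote frequency:
q = 1 - p = 1 - 0.3329 = 0.6671
2pq = 2 * 0.3329 * 0.6671 = 0.4442

0.4442


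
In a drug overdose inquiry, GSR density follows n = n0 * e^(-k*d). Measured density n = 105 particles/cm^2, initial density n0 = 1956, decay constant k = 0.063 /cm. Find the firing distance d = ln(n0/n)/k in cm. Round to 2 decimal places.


GSR distance calculation:
n0/n = 1956 / 105 = 18.628571
ln(n0/n) = 2.924696
d = 2.924696 / 0.063 = 46.42 cm

46.42


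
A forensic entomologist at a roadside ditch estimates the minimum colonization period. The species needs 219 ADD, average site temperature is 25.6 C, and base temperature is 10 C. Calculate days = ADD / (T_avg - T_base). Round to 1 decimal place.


Insect development time:
Effective temperature = avg_temp - T_base = 25.6 - 10 = 15.6 C
Days = ADD / effective_temp = 219 / 15.6 = 14.0 days

14.0


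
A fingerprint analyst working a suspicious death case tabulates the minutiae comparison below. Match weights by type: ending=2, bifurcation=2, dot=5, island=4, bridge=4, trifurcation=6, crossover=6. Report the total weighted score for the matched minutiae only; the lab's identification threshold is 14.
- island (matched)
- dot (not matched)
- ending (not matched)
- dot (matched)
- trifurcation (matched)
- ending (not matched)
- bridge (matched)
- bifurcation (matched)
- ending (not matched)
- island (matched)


Weighted minutiae match score:
  island: matched, +4 (running total 4)
  dot: not matched, +0
  ending: not matched, +0
  dot: matched, +5 (running total 9)
  trifurcation: matched, +6 (running total 15)
  ending: not matched, +0
  bridge: matched, +4 (running total 19)
  bifurcation: matched, +2 (running total 21)
  ending: not matched, +0
  island: matched, +4 (running total 25)
Total score = 25
Threshold = 14; verdict = identification

25


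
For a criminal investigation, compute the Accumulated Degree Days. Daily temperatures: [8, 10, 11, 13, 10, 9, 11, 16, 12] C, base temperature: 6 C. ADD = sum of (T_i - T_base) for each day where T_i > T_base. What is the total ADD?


Computing ADD day by day:
Day 1: max(0, 8 - 6) = 2
Day 2: max(0, 10 - 6) = 4
Day 3: max(0, 11 - 6) = 5
Day 4: max(0, 13 - 6) = 7
Day 5: max(0, 10 - 6) = 4
Day 6: max(0, 9 - 6) = 3
Day 7: max(0, 11 - 6) = 5
Day 8: max(0, 16 - 6) = 10
Day 9: max(0, 12 - 6) = 6
Total ADD = 46

46


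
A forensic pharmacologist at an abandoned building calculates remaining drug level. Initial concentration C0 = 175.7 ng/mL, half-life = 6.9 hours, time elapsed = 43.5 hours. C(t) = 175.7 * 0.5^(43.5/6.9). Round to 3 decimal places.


Drug concentration decay:
Number of half-lives = t / t_half = 43.5 / 6.9 = 6.304348
Decay factor = 0.5^6.304348 = 0.01265325
C(t) = 175.7 * 0.01265325 = 2.223 ng/mL

2.223


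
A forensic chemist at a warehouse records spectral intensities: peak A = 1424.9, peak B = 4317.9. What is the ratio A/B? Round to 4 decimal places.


Spectral peak ratio:
Peak A = 1424.9 counts
Peak B = 4317.9 counts
Ratio = 1424.9 / 4317.9 = 0.3300

0.3300


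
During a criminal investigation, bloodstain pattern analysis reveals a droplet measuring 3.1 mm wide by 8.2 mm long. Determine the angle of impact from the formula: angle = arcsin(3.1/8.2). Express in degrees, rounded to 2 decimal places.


Blood spatter impact angle calculation:
width / length = 3.1 / 8.2 = 0.378049
angle = arcsin(0.378049)
angle = 22.21 degrees

22.21


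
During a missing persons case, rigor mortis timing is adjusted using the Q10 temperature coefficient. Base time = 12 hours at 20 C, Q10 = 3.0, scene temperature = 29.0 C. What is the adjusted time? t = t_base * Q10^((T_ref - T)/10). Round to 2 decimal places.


Rigor mortis time adjustment:
Exponent = (T_ref - T_actual) / 10 = (20 - 29.0) / 10 = -0.9
Q10 factor = 3.0^-0.9 = 0.37204
t_adjusted = 12 * 0.37204 = 4.46 hours

4.46


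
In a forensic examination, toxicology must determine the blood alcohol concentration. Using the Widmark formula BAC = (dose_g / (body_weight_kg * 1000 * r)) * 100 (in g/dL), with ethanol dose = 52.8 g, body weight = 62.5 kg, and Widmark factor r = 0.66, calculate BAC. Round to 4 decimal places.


Applying the Widmark formula:
BAC = (dose_g / (body_wt * 1000 * r)) * 100
Denominator = 62.5 * 1000 * 0.66 = 41250
BAC = (52.8 / 41250) * 100
BAC = 0.1280 g/dL

0.1280


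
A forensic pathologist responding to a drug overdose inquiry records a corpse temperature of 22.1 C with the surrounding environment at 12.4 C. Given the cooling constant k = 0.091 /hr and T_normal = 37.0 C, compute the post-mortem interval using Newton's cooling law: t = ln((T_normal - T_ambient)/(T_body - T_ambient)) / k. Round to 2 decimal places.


Using Newton's law of cooling:
t = ln((T_normal - T_ambient) / (T_body - T_ambient)) / k
T_normal - T_ambient = 24.6
T_body - T_ambient = 9.7
Ratio = 2.536082
ln(ratio) = 0.93062
t = 0.93062 / 0.091 = 10.23 hours

10.23


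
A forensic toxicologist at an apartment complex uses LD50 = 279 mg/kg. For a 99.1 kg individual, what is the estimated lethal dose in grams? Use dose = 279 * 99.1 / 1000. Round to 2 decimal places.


Lethal dose calculation:
Lethal dose = LD50 * body_weight / 1000
= 279 * 99.1 / 1000
= 27648.9 / 1000
= 27.65 g

27.65


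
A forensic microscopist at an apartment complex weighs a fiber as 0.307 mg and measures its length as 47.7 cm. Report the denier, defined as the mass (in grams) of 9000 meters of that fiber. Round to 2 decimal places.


Denier calculation:
Mass in grams = 0.307 mg / 1000 = 0.000307 g
Length in meters = 47.7 cm / 100 = 0.477 m
Linear density = mass / length = 0.000307 / 0.477 = 0.00064361 g/m
Denier = (g/m) * 9000 = 0.00064361 * 9000 = 5.79

5.79


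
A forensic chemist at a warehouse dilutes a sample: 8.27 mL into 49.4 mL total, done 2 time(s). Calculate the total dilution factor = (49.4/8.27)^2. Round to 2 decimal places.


Dilution factor calculation:
Single dilution = V_total / V_sample = 49.4 / 8.27 ≈ 5.973398
Number of dilutions = 2
Total DF = (49.4 / 8.27)^2 (full precision, rounded at the end) = 35.68

35.68


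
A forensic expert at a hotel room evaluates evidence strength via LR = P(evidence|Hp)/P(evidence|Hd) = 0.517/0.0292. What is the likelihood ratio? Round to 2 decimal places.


Likelihood ratio calculation:
LR = P(E|Hp) / P(E|Hd)
LR = 0.517 / 0.0292
LR = 17.71

17.71


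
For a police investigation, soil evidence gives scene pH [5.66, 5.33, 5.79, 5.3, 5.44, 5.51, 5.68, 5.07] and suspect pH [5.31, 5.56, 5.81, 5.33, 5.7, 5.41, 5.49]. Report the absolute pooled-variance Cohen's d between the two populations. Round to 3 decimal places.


Pooled-variance Cohen's d for soil pH comparison:
Scene mean = 43.78 / 8 = 5.4725
Suspect mean = 38.61 / 7 = 5.515714
Scene sample variance s_s^2 = 0.056221
Suspect sample variance s_c^2 = 0.035195
Pooled variance = ((n_s-1)*s_s^2 + (n_c-1)*s_c^2) / (n_s + n_c - 2) = 0.046517
Pooled SD = sqrt(0.046517) = 0.215678
Mean difference = -0.043214
|d| = |-0.043214| / 0.215678 = 0.200

0.200


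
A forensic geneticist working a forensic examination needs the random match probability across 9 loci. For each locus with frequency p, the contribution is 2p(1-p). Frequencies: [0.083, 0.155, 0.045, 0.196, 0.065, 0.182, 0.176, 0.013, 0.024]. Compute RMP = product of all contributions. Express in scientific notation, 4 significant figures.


Computing RMP for 9 loci:
Locus 1: 2 * 0.083 * 0.917 = 0.152222
Locus 2: 2 * 0.155 * 0.845 = 0.26195
Locus 3: 2 * 0.045 * 0.955 = 0.08595
Locus 4: 2 * 0.196 * 0.804 = 0.315168
Locus 5: 2 * 0.065 * 0.935 = 0.12155
Locus 6: 2 * 0.182 * 0.818 = 0.297752
Locus 7: 2 * 0.176 * 0.824 = 0.290048
Locus 8: 2 * 0.013 * 0.987 = 0.025662
Locus 9: 2 * 0.024 * 0.976 = 0.046848
RMP = 1.363e-08

1.363e-08


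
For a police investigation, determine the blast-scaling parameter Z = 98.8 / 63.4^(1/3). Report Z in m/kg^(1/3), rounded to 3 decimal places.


Scaled distance calculation:
W^(1/3) = 63.4^(1/3) = 3.987461
Z = R / W^(1/3) = 98.8 / 3.987461
Z = 24.778 m/kg^(1/3)

24.778


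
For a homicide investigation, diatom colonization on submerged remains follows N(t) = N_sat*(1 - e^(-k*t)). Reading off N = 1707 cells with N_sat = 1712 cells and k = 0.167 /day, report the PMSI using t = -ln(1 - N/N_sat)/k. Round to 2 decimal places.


PMSI from diatom colonization curve:
N / N_sat = 1707 / 1712 = 0.997079
1 - N/N_sat = 0.002921
ln(1 - N/N_sat) = -5.835829
t = -ln(1 - N/N_sat) / k = -(-5.835829) / 0.167 = 34.95 days

34.95


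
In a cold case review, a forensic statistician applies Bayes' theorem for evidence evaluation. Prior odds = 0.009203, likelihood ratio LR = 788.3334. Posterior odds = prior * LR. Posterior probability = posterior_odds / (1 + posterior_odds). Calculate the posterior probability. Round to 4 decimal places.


Bayesian evidence evaluation:
Posterior odds = prior_odds * LR = 0.009203 * 788.3334 = 7.255032
Posterior probability = posterior_odds / (1 + posterior_odds)
= 7.255032 / (1 + 7.255032)
= 7.255032 / 8.255032
= 0.8789

0.8789


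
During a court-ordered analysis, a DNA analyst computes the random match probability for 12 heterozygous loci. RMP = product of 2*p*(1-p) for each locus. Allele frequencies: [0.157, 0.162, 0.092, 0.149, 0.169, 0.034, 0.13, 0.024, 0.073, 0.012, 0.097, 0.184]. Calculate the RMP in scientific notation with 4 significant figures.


Computing RMP for 12 loci:
Locus 1: 2 * 0.157 * 0.843 = 0.264702
Locus 2: 2 * 0.162 * 0.838 = 0.271512
Locus 3: 2 * 0.092 * 0.908 = 0.167072
Locus 4: 2 * 0.149 * 0.851 = 0.253598
Locus 5: 2 * 0.169 * 0.831 = 0.280878
Locus 6: 2 * 0.034 * 0.966 = 0.065688
Locus 7: 2 * 0.13 * 0.87 = 0.2262
Locus 8: 2 * 0.024 * 0.976 = 0.046848
Locus 9: 2 * 0.073 * 0.927 = 0.135342
Locus 10: 2 * 0.012 * 0.988 = 0.023712
Locus 11: 2 * 0.097 * 0.903 = 0.175182
Locus 12: 2 * 0.184 * 0.816 = 0.300288
RMP = 1.005e-10

1.005e-10


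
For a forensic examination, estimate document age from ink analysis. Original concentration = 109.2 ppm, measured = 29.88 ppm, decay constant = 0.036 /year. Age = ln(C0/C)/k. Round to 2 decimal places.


Document age estimation:
C0/C = 109.2 / 29.88 = 3.654618
ln(C0/C) = 1.295992
t = 1.295992 / 0.036 = 36.00 years

36.00


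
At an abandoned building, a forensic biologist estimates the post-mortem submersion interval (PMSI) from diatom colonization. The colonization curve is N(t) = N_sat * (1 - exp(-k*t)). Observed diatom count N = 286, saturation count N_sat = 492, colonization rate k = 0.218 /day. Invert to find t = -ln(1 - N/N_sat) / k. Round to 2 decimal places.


PMSI from diatom colonization curve:
N / N_sat = 286 / 492 = 0.581301
1 - N/N_sat = 0.418699
ln(1 - N/N_sat) = -0.870603
t = -ln(1 - N/N_sat) / k = -(-0.870603) / 0.218 = 3.99 days

3.99


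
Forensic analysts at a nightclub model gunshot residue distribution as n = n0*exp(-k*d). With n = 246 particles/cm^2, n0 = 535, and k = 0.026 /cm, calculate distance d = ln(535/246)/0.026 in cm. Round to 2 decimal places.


GSR distance calculation:
n0/n = 535 / 246 = 2.174797
ln(n0/n) = 0.776935
d = 0.776935 / 0.026 = 29.88 cm

29.88


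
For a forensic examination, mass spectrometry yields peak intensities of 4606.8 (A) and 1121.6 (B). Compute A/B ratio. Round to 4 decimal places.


Spectral peak ratio:
Peak A = 4606.8 counts
Peak B = 1121.6 counts
Ratio = 4606.8 / 1121.6 = 4.1073

4.1073


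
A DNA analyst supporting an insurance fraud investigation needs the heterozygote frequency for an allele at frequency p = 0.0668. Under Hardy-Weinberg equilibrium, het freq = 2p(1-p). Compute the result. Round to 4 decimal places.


Hardy-Weinberg heterozygote frequency:
q = 1 - p = 1 - 0.0668 = 0.9332
2pq = 2 * 0.0668 * 0.9332 = 0.1247

0.1247


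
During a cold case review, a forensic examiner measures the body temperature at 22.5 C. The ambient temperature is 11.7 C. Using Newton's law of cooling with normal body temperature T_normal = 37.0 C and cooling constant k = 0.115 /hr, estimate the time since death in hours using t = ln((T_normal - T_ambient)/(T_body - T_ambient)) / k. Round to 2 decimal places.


Using Newton's law of cooling:
t = ln((T_normal - T_ambient) / (T_body - T_ambient)) / k
T_normal - T_ambient = 25.3
T_body - T_ambient = 10.8
Ratio = 2.342593
ln(ratio) = 0.851258
t = 0.851258 / 0.115 = 7.40 hours

7.40


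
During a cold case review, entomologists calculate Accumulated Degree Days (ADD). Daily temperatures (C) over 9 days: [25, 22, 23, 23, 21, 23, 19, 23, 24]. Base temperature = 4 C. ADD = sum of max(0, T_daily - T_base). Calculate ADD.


Computing ADD day by day:
Day 1: max(0, 25 - 4) = 21
Day 2: max(0, 22 - 4) = 18
Day 3: max(0, 23 - 4) = 19
Day 4: max(0, 23 - 4) = 19
Day 5: max(0, 21 - 4) = 17
Day 6: max(0, 23 - 4) = 19
Day 7: max(0, 19 - 4) = 15
Day 8: max(0, 23 - 4) = 19
Day 9: max(0, 24 - 4) = 20
Total ADD = 167

167
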